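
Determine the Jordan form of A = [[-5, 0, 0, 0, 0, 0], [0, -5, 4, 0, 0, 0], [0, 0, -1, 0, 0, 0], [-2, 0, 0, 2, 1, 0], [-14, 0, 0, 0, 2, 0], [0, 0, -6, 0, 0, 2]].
J = [[-5, 0, 0, 0, 0, 0], [0, -5, 0, 0, 0, 0], [0, 0, -1, 0, 0, 0], [0, 0, 0, 2, 1, 0], [0, 0, 0, 0, 2, 0], [0, 0, 0, 0, 0, 2]]

The characteristic polynomial is det(xI - A) = (x - 2)^3(x + 1)(x + 5)^2, so the eigenvalues are -5 (algebraic multiplicity 2), -1 (algebraic multiplicity 1), 2 (algebraic multiplicity 3).

For λ = -5: rank(A + 5I) = 4. The eigenspace has dimension 6 - 4 = 2, so there are 2 Jordan blocks; the rank sequence gives block sizes [1, 1].

For λ = -1: algebraic multiplicity 1 gives one 1×1 block.

For λ = 2: rank(A - 2I) = 4, rank((A - 2I)^2) = 3. The eigenspace has dimension 6 - 4 = 2, so there are 2 Jordan blocks; the rank sequence gives block sizes [2, 1].

Assembling the blocks gives the Jordan form J above.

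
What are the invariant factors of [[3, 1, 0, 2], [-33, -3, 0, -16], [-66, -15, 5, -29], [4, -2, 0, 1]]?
(x - 5)^2(x + 2)^2

The Jordan structure of A has elementary divisors (x + 2)^2, (x - 5)^2. Arranging the block sizes at each eigenvalue in decreasing order and taking row products gives the invariant factors.

Invariant factors (smallest first, each dividing the next): (x - 5)^2(x + 2)^2.

Check: the last factor (x - 5)^2(x + 2)^2 is the minimal polynomial, and the product (x - 5)^2(x + 2)^2 is the characteristic polynomial.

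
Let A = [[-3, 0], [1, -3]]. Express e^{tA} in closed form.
e^{tA} = [[e^{-3*t}, 0], [t*e^{-3*t}, e^{-3*t}]]

A has Jordan form J = [[-3, 1], [0, -3]] with A = PJP^{-1}, so e^{tA} = P e^{tJ} P^{-1}.

For a Jordan block J_k(λ), e^{tJ_k(λ)} = e^{λt} · (I + tN + t^2 N^2/2! + ... + t^{k-1} N^{k-1}/(k-1)!) where N is the nilpotent superdiagonal part.

Assembling the blocks and conjugating back gives the entries of e^{tA} as shown above.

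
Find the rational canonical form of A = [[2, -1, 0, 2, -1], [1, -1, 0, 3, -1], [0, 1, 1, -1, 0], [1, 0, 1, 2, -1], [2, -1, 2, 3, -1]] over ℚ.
R = [[1, 0, 0, 0, 0], [0, 0, 0, 0, 0], [0, 1, 0, 0, 0], [0, 0, 1, 0, -1], [0, 0, 0, 1, 2]]

The invariant factors of A (the non-unit diagonal entries of the Smith normal form of xI - A over ℚ[x]) are x - 1, x^2(x - 1)^2, each dividing the next. The characteristic polynomial is their product, x^2(x - 1)^3.

The rational canonical form is the block-diagonal matrix of companion matrices C(f_i):
R = [[1, 0, 0, 0, 0], [0, 0, 0, 0, 0], [0, 1, 0, 0, 0], [0, 0, 1, 0, -1], [0, 0, 0, 1, 2]].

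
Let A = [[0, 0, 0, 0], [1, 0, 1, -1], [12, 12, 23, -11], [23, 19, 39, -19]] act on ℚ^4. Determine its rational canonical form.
R = [[0, 0, 0, 0], [1, 0, 0, -12], [0, 1, 0, 1], [0, 0, 1, 4]]

The invariant factors of A (the non-unit diagonal entries of the Smith normal form of xI - A over ℚ[x]) are x(x - 3)(x^2 - x - 4), each dividing the next. The characteristic polynomial is their product, x(x - 3)(x^2 - x - 4).

The rational canonical form is the block-diagonal matrix of companion matrices C(f_i):
R = [[0, 0, 0, 0], [1, 0, 0, -12], [0, 1, 0, 1], [0, 0, 1, 4]].

Note the characteristic polynomial does not split into linear factors over ℚ, so A has no Jordan form over ℚ; the rational canonical form exists over any field.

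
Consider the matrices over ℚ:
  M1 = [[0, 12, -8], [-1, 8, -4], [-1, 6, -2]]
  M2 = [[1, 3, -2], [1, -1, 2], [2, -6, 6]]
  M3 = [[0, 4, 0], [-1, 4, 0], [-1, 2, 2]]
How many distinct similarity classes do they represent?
1 class: {M1, M2, M3}

Characteristic polynomials: χ_{M1} = (x - 2)^3, χ_{M2} = (x - 2)^3, χ_{M3} = (x - 2)^3.

{M1, M2, M3}: invariant factors x - 2, (x - 2)^2.

Matrices are similar if and only if their invariant-factor lists agree; the partition into similarity classes is {M1, M2, M3}.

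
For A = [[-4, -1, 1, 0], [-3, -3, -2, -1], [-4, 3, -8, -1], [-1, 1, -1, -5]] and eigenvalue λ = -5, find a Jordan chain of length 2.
We seek v_1 ∈ ker((A + 5I)^2) \ ker(A + 5I), then set v_{i+1} = (A + 5I) v_i.

One such chain is v_1 = [[4, 1, -4, -2]]^T, v_2 = [[-1, 0, 1, 1]]^T. Check: (A + 5I) v_2 = [[0, 0, 0, 0]]^T = 0.

v_1 = [[4, 1, -4, -2]]^T, v_2 = [[-1, 0, 1, 1]]^T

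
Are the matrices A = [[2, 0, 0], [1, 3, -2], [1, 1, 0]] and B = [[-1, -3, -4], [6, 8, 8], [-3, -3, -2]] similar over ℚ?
Two matrices over a field are similar if and only if they have the same invariant factors.

Both A and B have characteristic polynomial (x - 2)^2(x - 1) and minimal polynomial (x - 2)(x - 1). Computing further, both have invariant factors x - 2, (x - 2)(x - 1). Hence A and B are similar.

Yes.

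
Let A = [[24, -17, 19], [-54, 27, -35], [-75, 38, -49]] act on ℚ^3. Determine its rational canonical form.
The invariant factors of A (the non-unit diagonal entries of the Smith normal form of xI - A over ℚ[x]) are (x + 2)(x^2 - 4x - 6), each dividing the next. The characteristic polynomial is their product, (x + 2)(x^2 - 4x - 6).

The rational canonical form is the block-diagonal matrix of companion matrices C(f_i):
R = [[0, 0, 12], [1, 0, 14], [0, 1, 2]].

Note the characteristic polynomial does not split into linear factors over ℚ, so A has no Jordan form over ℚ; the rational canonical form exists over any field.

R = [[0, 0, 12], [1, 0, 14], [0, 1, 2]]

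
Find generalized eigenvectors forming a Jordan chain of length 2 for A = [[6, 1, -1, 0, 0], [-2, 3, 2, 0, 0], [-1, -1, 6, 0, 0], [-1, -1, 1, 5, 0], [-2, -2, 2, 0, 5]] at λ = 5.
v_1 = [[0, 1, 0, 0, 2]]^T, v_2 = [[1, -2, -1, -1, -2]]^T

We seek v_1 ∈ ker((A - 5I)^2) \ ker(A - 5I), then set v_{i+1} = (A - 5I) v_i.

One such chain is v_1 = [[0, 1, 0, 0, 2]]^T, v_2 = [[1, -2, -1, -1, -2]]^T. Check: (A - 5I) v_2 = [[0, 0, 0, 0, 0]]^T = 0.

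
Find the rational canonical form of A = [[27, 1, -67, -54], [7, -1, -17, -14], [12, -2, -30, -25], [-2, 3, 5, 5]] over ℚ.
R = [[0, 0, 0, 0], [1, 0, 0, 3], [0, 1, 0, 5], [0, 0, 1, 1]]

The invariant factors of A (the non-unit diagonal entries of the Smith normal form of xI - A over ℚ[x]) are x(x - 3)(x + 1)^2, each dividing the next. The characteristic polynomial is their product, x(x - 3)(x + 1)^2.

The rational canonical form is the block-diagonal matrix of companion matrices C(f_i):
R = [[0, 0, 0, 0], [1, 0, 0, 3], [0, 1, 0, 5], [0, 0, 1, 1]].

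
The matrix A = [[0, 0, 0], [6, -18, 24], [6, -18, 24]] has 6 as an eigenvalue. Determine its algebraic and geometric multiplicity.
The characteristic polynomial is x^2(x - 6), so the factor x - 6 appears with exponent 1: the algebraic multiplicity is 1.

rank(A - 6I) = 2, so the eigenspace has dimension 3 - 2 = 1: the geometric multiplicity is 1.

algebraic multiplicity 1, geometric multiplicity 1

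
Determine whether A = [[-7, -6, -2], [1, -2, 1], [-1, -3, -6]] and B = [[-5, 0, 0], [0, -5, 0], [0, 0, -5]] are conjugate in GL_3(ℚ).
Both have characteristic polynomial (x + 5)^3, but the minimal polynomial of A is (x + 5)^2 while the minimal polynomial of B is x + 5. The minimal polynomial is a similarity invariant, so A and B are not similar.

No.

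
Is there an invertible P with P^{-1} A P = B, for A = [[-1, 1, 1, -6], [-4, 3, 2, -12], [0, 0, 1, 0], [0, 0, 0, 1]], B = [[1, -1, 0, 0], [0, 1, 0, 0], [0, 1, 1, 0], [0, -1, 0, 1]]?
Two matrices over a field are similar if and only if they have the same invariant factors.

Both A and B have characteristic polynomial (x - 1)^4 and minimal polynomial (x - 1)^2. Computing further, both have invariant factors x - 1, x - 1, (x - 1)^2. Hence A and B are similar.

Yes.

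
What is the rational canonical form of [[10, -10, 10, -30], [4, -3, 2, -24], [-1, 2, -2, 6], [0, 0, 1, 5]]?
R = [[5, 0, 0, 0], [0, 0, 0, -20], [0, 1, 0, 4], [0, 0, 1, 5]]

The invariant factors of A (the non-unit diagonal entries of the Smith normal form of xI - A over ℚ[x]) are x - 5, (x - 5)(x - 2)(x + 2), each dividing the next. The characteristic polynomial is their product, (x - 5)^2(x - 2)(x + 2).

The rational canonical form is the block-diagonal matrix of companion matrices C(f_i):
R = [[5, 0, 0, 0], [0, 0, 0, -20], [0, 1, 0, 4], [0, 0, 1, 5]].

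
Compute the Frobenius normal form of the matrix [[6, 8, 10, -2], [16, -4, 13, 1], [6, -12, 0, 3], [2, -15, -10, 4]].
R = [[0, 0, 0, 30], [1, 0, 0, 1], [0, 1, 0, -1], [0, 0, 1, 6]]

The invariant factors of A (the non-unit diagonal entries of the Smith normal form of xI - A over ℚ[x]) are (x - 6)(x^3 + x + 5), each dividing the next. The characteristic polynomial is their product, (x - 6)(x^3 + x + 5).

The rational canonical form is the block-diagonal matrix of companion matrices C(f_i):
R = [[0, 0, 0, 30], [1, 0, 0, 1], [0, 1, 0, -1], [0, 0, 1, 6]].

Note the characteristic polynomial does not split into linear factors over ℚ, so A has no Jordan form over ℚ; the rational canonical form exists over any field.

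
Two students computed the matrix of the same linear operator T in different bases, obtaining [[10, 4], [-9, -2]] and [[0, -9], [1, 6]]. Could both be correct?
No.

trace(A) = 8 but trace(B) = 6. The trace is a similarity invariant, so A and B are not similar.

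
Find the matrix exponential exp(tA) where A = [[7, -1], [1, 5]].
e^{tA} = [[(t + 1)*e^{6*t}, -t*e^{6*t}], [t*e^{6*t}, (1 - t)*e^{6*t}]]

A has Jordan form J = [[6, 1], [0, 6]] with A = PJP^{-1}, so e^{tA} = P e^{tJ} P^{-1}.

For a Jordan block J_k(λ), e^{tJ_k(λ)} = e^{λt} · (I + tN + t^2 N^2/2! + ... + t^{k-1} N^{k-1}/(k-1)!) where N is the nilpotent superdiagonal part.

Assembling the blocks and conjugating back gives the entries of e^{tA} as shown above.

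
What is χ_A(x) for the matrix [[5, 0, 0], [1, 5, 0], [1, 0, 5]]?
xI - A = [[x - 5, 0, 0], [-1, x - 5, 0], [-1, 0, x - 5]].

Expanding det(xI - A) along the first row:
det(xI - A) = + (x - 5)·det([[x - 5, 0], [0, x - 5]]) - (0)·det([[-1, 0], [-1, x - 5]]) + (0)·det([[-1, x - 5], [-1, 0]]).

Evaluating gives χ_A(x) = x^3 - 15x^2 + 75x - 125 = (x - 5)^3.

χ_A(x) = (x - 5)^3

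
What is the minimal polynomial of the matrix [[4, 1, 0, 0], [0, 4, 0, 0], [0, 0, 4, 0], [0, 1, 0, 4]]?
The characteristic polynomial factors as (x - 4)^4. The minimal polynomial is ∏(x - λ)^{k_λ} where k_λ is the size of the largest Jordan block at λ.

For λ = 4: rank(A - 4I) = 1, and the largest Jordan block has size 2 (the smallest k with rank((A - 4I)^k) = rank((A - 4I)^(k+1))).

So m_A(x) = (x - 4)^2.

m_A(x) = (x - 4)^2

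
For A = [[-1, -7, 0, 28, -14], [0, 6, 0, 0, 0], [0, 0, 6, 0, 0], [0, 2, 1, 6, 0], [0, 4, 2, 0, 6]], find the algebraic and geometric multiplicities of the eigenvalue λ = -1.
The characteristic polynomial is (x - 6)^4(x + 1), so the factor x + 1 appears with exponent 1: the algebraic multiplicity is 1.

rank(A + I) = 4, so the eigenspace has dimension 5 - 4 = 1: the geometric multiplicity is 1.

algebraic multiplicity 1, geometric multiplicity 1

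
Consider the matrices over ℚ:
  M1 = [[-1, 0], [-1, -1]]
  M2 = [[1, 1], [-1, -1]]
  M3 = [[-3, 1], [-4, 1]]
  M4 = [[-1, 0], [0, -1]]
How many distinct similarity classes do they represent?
3 classes: {M1, M3}, {M2}, {M4}

Characteristic polynomials: χ_{M1} = (x + 1)^2, χ_{M2} = x^2, χ_{M3} = (x + 1)^2, χ_{M4} = (x + 1)^2.

{M1, M3}: invariant factors (x + 1)^2.

{M2}: invariant factors x^2.

{M4}: invariant factors x + 1, x + 1.

Matrices are similar if and only if their invariant-factor lists agree; the partition into similarity classes is {M1, M3}, {M2}, {M4}.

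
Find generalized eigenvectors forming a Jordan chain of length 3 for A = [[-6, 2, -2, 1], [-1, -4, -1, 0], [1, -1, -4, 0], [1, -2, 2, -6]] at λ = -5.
We seek v_1 ∈ ker((A + 5I)^3) \ ker((A + 5I)^2), then set v_{i+1} = (A + 5I) v_i.

One such chain is v_1 = [[-1, 1, 1, 0]]^T, v_2 = [[1, 1, -1, -1]]^T, v_3 = [[2, 1, -1, -2]]^T. Check: (A + 5I) v_3 = [[0, 0, 0, 0]]^T = 0.

v_1 = [[-1, 1, 1, 0]]^T, v_2 = [[1, 1, -1, -1]]^T, v_3 = [[2, 1, -1, -2]]^T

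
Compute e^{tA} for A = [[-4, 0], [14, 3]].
A has Jordan form J = [[-4, 0], [0, 3]] with A = PJP^{-1}, so e^{tA} = P e^{tJ} P^{-1}.

For a Jordan block J_k(λ), e^{tJ_k(λ)} = e^{λt} · (I + tN + t^2 N^2/2! + ... + t^{k-1} N^{k-1}/(k-1)!) where N is the nilpotent superdiagonal part.

Assembling the blocks and conjugating back gives the entries of e^{tA} as shown above.

e^{tA} = [[e^{-4*t}, 0], [(2*e^{7*t} - 2)*e^{-4*t}, e^{3*t}]]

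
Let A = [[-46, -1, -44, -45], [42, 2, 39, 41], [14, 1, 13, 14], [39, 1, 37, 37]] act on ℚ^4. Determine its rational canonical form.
R = [[0, 0, 0, -18], [1, 0, 0, 27], [0, 1, 0, -4], [0, 0, 1, 6]]

The invariant factors of A (the non-unit diagonal entries of the Smith normal form of xI - A over ℚ[x]) are (x - 6)(x^3 + 4x - 3), each dividing the next. The characteristic polynomial is their product, (x - 6)(x^3 + 4x - 3).

The rational canonical form is the block-diagonal matrix of companion matrices C(f_i):
R = [[0, 0, 0, -18], [1, 0, 0, 27], [0, 1, 0, -4], [0, 0, 1, 6]].

Note the characteristic polynomial does not split into linear factors over ℚ, so A has no Jordan form over ℚ; the rational canonical form exists over any field.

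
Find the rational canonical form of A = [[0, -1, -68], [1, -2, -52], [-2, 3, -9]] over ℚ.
R = [[0, 0, -45], [1, 0, -39], [0, 1, -11]]

The invariant factors of A (the non-unit diagonal entries of the Smith normal form of xI - A over ℚ[x]) are (x + 3)^2(x + 5), each dividing the next. The characteristic polynomial is their product, (x + 3)^2(x + 5).

The rational canonical form is the block-diagonal matrix of companion matrices C(f_i):
R = [[0, 0, -45], [1, 0, -39], [0, 1, -11]].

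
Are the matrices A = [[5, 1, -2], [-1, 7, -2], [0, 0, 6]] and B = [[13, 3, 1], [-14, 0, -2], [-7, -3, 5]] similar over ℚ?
Yes.

Two matrices over a field are similar if and only if they have the same invariant factors.

Both A and B have characteristic polynomial (x - 6)^3 and minimal polynomial (x - 6)^2. Computing further, both have invariant factors x - 6, (x - 6)^2. Hence A and B are similar.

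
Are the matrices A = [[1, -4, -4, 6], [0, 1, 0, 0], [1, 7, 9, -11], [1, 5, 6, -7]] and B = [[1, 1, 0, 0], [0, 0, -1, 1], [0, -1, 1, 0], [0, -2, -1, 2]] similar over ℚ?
Yes.

Two matrices over a field are similar if and only if they have the same invariant factors.

Both A and B have characteristic polynomial (x - 1)^4 and minimal polynomial (x - 1)^3. Computing further, both have invariant factors x - 1, (x - 1)^3. Hence A and B are similar.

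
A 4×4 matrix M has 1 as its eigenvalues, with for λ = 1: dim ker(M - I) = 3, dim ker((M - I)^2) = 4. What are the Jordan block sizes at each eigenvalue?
Jordan blocks: (1, 2), (1, 1), (1, 1)

λ = 1: successive nullity increments [3, 1] count blocks of size ≥ k; block sizes are [2, 1, 1].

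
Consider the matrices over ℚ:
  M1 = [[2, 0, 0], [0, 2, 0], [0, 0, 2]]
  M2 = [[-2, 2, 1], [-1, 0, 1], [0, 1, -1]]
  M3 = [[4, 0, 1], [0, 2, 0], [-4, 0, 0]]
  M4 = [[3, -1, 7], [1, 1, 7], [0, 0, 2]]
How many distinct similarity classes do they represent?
3 classes: {M1}, {M2}, {M3, M4}

Characteristic polynomials: χ_{M1} = (x - 2)^3, χ_{M2} = (x + 1)^3, χ_{M3} = (x - 2)^3, χ_{M4} = (x - 2)^3.

{M1}: invariant factors x - 2, x - 2, x - 2.

{M2}: invariant factors (x + 1)^3.

{M3, M4}: invariant factors x - 2, (x - 2)^2.

Matrices are similar if and only if their invariant-factor lists agree; the partition into similarity classes is {M1}, {M2}, {M3, M4}.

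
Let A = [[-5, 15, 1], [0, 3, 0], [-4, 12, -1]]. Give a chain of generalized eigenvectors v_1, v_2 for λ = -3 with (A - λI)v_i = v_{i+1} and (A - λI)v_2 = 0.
v_1 = [[-1, 0, -1]]^T, v_2 = [[1, 0, 2]]^T

We seek v_1 ∈ ker((A + 3I)^2) \ ker(A + 3I), then set v_{i+1} = (A + 3I) v_i.

One such chain is v_1 = [[-1, 0, -1]]^T, v_2 = [[1, 0, 2]]^T. Check: (A + 3I) v_2 = [[0, 0, 0]]^T = 0.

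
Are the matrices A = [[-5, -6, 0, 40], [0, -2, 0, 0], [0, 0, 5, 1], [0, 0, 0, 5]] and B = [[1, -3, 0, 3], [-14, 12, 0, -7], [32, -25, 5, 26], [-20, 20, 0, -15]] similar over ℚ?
Two matrices over a field are similar if and only if they have the same invariant factors.

Both A and B have characteristic polynomial (x - 5)^2(x + 2)(x + 5) and minimal polynomial (x - 5)^2(x + 2)(x + 5). Computing further, both have invariant factors (x - 5)^2(x + 2)(x + 5). Hence A and B are similar.

Yes.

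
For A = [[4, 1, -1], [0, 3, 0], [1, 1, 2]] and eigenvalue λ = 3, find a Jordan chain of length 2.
We seek v_1 ∈ ker((A - 3I)^2) \ ker(A - 3I), then set v_{i+1} = (A - 3I) v_i.

One such chain is v_1 = [[-2, 3, 0]]^T, v_2 = [[1, 0, 1]]^T. Check: (A - 3I) v_2 = [[0, 0, 0]]^T = 0.

v_1 = [[-2, 3, 0]]^T, v_2 = [[1, 0, 1]]^T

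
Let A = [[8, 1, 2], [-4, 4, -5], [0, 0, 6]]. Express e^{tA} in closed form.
A has Jordan form J = [[6, 1, 0], [0, 6, 1], [0, 0, 6]] with A = PJP^{-1}, so e^{tA} = P e^{tJ} P^{-1}.

For a Jordan block J_k(λ), e^{tJ_k(λ)} = e^{λt} · (I + tN + t^2 N^2/2! + ... + t^{k-1} N^{k-1}/(k-1)!) where N is the nilpotent superdiagonal part.

Assembling the blocks and conjugating back gives the entries of e^{tA} as shown above.

e^{tA} = [[(2*t + 1)*e^{6*t}, t*e^{6*t}, t*(4 - t)*e^{6*t}/2], [-4*t*e^{6*t}, (1 - 2*t)*e^{6*t}, t*(t - 5)*e^{6*t}], [0, 0, e^{6*t}]]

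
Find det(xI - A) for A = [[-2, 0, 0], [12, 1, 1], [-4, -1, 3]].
χ_A(x) = (x - 2)^2(x + 2)

xI - A = [[x + 2, 0, 0], [-12, x - 1, -1], [4, 1, x - 3]].

Expanding det(xI - A) along the first row:
det(xI - A) = + (x + 2)·det([[x - 1, -1], [1, x - 3]]) - (0)·det([[-12, -1], [4, x - 3]]) + (0)·det([[-12, x - 1], [4, 1]]).

Evaluating gives χ_A(x) = x^3 - 2x^2 - 4x + 8 = (x - 2)^2(x + 2).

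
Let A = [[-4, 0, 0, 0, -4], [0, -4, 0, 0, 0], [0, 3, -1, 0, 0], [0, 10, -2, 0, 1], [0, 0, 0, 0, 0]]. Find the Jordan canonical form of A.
The characteristic polynomial is det(xI - A) = x^2(x + 1)(x + 4)^2, so the eigenvalues are -4 (algebraic multiplicity 2), -1 (algebraic multiplicity 1), 0 (algebraic multiplicity 2).

For λ = -4: rank(A + 4I) = 3. The eigenspace has dimension 5 - 3 = 2, so there are 2 Jordan blocks; the rank sequence gives block sizes [1, 1].

For λ = -1: algebraic multiplicity 1 gives one 1×1 block.

For λ = 0: rank(A) = 4, rank(A^2) = 3. The eigenspace has dimension 5 - 4 = 1, so there is 1 Jordan block; the rank sequence gives block sizes [2].

Assembling the blocks gives the Jordan form J above.

J = [[-4, 0, 0, 0, 0], [0, -4, 0, 0, 0], [0, 0, -1, 0, 0], [0, 0, 0, 0, 1], [0, 0, 0, 0, 0]]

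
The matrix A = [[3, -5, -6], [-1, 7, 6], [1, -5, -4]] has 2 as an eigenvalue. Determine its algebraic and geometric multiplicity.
algebraic multiplicity 3, geometric multiplicity 2

The characteristic polynomial is (x - 2)^3, so the factor x - 2 appears with exponent 3: the algebraic multiplicity is 3.

rank(A - 2I) = 1, so the eigenspace has dimension 3 - 1 = 2: the geometric multiplicity is 2.

Since 2 < 3, A is not diagonalizable.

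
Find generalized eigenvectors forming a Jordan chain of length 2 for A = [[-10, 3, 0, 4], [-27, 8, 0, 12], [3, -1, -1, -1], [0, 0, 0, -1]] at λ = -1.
We seek v_1 ∈ ker((A + I)^2) \ ker(A + I), then set v_{i+1} = (A + I) v_i.

One such chain is v_1 = [[0, 1, 0, 0]]^T, v_2 = [[3, 9, -1, 0]]^T. Check: (A + I) v_2 = [[0, 0, 0, 0]]^T = 0.

v_1 = [[0, 1, 0, 0]]^T, v_2 = [[3, 9, -1, 0]]^T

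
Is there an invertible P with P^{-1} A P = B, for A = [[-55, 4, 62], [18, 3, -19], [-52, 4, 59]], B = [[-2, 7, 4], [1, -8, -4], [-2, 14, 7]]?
No.

trace(A) = 7 but trace(B) = -3. The trace is a similarity invariant, so A and B are not similar.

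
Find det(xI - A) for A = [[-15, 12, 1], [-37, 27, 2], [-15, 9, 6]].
χ_A(x) = (x - 6)^3

xI - A = [[x + 15, -12, -1], [37, x - 27, -2], [15, -9, x - 6]].

Expanding det(xI - A) along the first row:
det(xI - A) = + (x + 15)·det([[x - 27, -2], [-9, x - 6]]) - (-12)·det([[37, -2], [15, x - 6]]) + (-1)·det([[37, x - 27], [15, -9]]).

Evaluating gives χ_A(x) = x^3 - 18x^2 + 108x - 216 = (x - 6)^3.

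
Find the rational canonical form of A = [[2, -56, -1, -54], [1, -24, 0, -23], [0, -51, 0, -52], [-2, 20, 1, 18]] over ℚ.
The invariant factors of A (the non-unit diagonal entries of the Smith normal form of xI - A over ℚ[x]) are (x^2 + 2x + 6)^2, each dividing the next. The characteristic polynomial is their product, (x^2 + 2x + 6)^2.

The rational canonical form is the block-diagonal matrix of companion matrices C(f_i):
R = [[0, 0, 0, -36], [1, 0, 0, -24], [0, 1, 0, -16], [0, 0, 1, -4]].

Note the characteristic polynomial does not split into linear factors over ℚ, so A has no Jordan form over ℚ; the rational canonical form exists over any field.

R = [[0, 0, 0, -36], [1, 0, 0, -24], [0, 1, 0, -16], [0, 0, 1, -4]]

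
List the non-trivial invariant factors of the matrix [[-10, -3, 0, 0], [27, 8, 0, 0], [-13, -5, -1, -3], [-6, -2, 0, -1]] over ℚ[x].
(x + 1)^2, (x + 1)^2

The Jordan structure of A has elementary divisors (x + 1)^2, (x + 1)^2. Arranging the block sizes at each eigenvalue in decreasing order and taking row products gives the invariant factors.

Invariant factors (smallest first, each dividing the next): (x + 1)^2, (x + 1)^2.

Check: the last factor (x + 1)^2 is the minimal polynomial, and the product (x + 1)^4 is the characteristic polynomial.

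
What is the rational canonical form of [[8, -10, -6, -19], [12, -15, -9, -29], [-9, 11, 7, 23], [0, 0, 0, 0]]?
R = [[0, 0, 0, 0], [1, 0, 0, 0], [0, 1, 0, 4], [0, 0, 1, 0]]

The invariant factors of A (the non-unit diagonal entries of the Smith normal form of xI - A over ℚ[x]) are x^2(x - 2)(x + 2), each dividing the next. The characteristic polynomial is their product, x^2(x - 2)(x + 2).

The rational canonical form is the block-diagonal matrix of companion matrices C(f_i):
R = [[0, 0, 0, 0], [1, 0, 0, 0], [0, 1, 0, 4], [0, 0, 1, 0]].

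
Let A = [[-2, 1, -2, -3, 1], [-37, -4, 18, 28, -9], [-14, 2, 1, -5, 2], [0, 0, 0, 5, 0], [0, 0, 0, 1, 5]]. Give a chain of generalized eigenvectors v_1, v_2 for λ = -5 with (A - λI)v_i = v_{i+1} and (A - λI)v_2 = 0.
v_1 = [[0, 1, 0, 0, 0]]^T, v_2 = [[1, 1, 2, 0, 0]]^T

We seek v_1 ∈ ker((A + 5I)^2) \ ker(A + 5I), then set v_{i+1} = (A + 5I) v_i.

One such chain is v_1 = [[0, 1, 0, 0, 0]]^T, v_2 = [[1, 1, 2, 0, 0]]^T. Check: (A + 5I) v_2 = [[0, 0, 0, 0, 0]]^T = 0.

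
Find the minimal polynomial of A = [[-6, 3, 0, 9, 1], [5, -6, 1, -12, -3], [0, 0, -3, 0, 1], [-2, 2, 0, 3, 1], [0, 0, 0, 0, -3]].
m_A(x) = (x + 3)^3

The characteristic polynomial factors as (x + 3)^5. The minimal polynomial is ∏(x - λ)^{k_λ} where k_λ is the size of the largest Jordan block at λ.

For λ = -3: rank(A + 3I) = 3, and the largest Jordan block has size 3 (the smallest k with rank((A + 3I)^k) = rank((A + 3I)^(k+1))).

So m_A(x) = (x + 3)^3.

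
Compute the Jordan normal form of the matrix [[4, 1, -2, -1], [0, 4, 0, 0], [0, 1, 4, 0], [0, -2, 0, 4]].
The characteristic polynomial is det(xI - A) = (x - 4)^4, so the eigenvalues are 4 (algebraic multiplicity 4).

For λ = 4: rank(A - 4I) = 2, rank((A - 4I)^2) = 0. The eigenspace has dimension 4 - 2 = 2, so there are 2 Jordan blocks; the rank sequence gives block sizes [2, 2].

Assembling the blocks gives the Jordan form J above.

J = [[4, 1, 0, 0], [0, 4, 0, 0], [0, 0, 4, 1], [0, 0, 0, 4]]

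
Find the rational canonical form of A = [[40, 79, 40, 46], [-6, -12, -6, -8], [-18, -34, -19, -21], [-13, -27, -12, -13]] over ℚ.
R = [[0, 0, 0, 0], [1, 0, 0, 20], [0, 1, 0, 9], [0, 0, 1, -4]]

The invariant factors of A (the non-unit diagonal entries of the Smith normal form of xI - A over ℚ[x]) are x(x + 5)(x^2 - x - 4), each dividing the next. The characteristic polynomial is their product, x(x + 5)(x^2 - x - 4).

The rational canonical form is the block-diagonal matrix of companion matrices C(f_i):
R = [[0, 0, 0, 0], [1, 0, 0, 20], [0, 1, 0, 9], [0, 0, 1, -4]].

Note the characteristic polynomial does not split into linear factors over ℚ, so A has no Jordan form over ℚ; the rational canonical form exists over any field.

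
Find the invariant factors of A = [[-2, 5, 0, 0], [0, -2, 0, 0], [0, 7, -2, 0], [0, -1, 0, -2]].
The Jordan structure of A has elementary divisors (x + 2)^2, (x + 2), (x + 2). Arranging the block sizes at each eigenvalue in decreasing order and taking row products gives the invariant factors.

Invariant factors (smallest first, each dividing the next): x + 2, x + 2, (x + 2)^2.

Check: the last factor (x + 2)^2 is the minimal polynomial, and the product (x + 2)^4 is the characteristic polynomial.

x + 2, x + 2, (x + 2)^2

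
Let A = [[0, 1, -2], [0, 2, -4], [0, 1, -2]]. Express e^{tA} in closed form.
A has Jordan form J = [[0, 1, 0], [0, 0, 0], [0, 0, 0]] with A = PJP^{-1}, so e^{tA} = P e^{tJ} P^{-1}.

For a Jordan block J_k(λ), e^{tJ_k(λ)} = e^{λt} · (I + tN + t^2 N^2/2! + ... + t^{k-1} N^{k-1}/(k-1)!) where N is the nilpotent superdiagonal part.

Assembling the blocks and conjugating back gives the entries of e^{tA} as shown above.

e^{tA} = [[1, t, -2*t], [0, 2*t + 1, -4*t], [0, t, 1 - 2*t]]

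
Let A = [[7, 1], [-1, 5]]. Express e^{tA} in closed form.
e^{tA} = [[(t + 1)*e^{6*t}, t*e^{6*t}], [-t*e^{6*t}, (1 - t)*e^{6*t}]]

A has Jordan form J = [[6, 1], [0, 6]] with A = PJP^{-1}, so e^{tA} = P e^{tJ} P^{-1}.

For a Jordan block J_k(λ), e^{tJ_k(λ)} = e^{λt} · (I + tN + t^2 N^2/2! + ... + t^{k-1} N^{k-1}/(k-1)!) where N is the nilpotent superdiagonal part.

Assembling the blocks and conjugating back gives the entries of e^{tA} as shown above.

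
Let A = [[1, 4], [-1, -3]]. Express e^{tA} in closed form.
e^{tA} = [[(2*t + 1)*e^{-t}, 4*t*e^{-t}], [-t*e^{-t}, (1 - 2*t)*e^{-t}]]

A has Jordan form J = [[-1, 1], [0, -1]] with A = PJP^{-1}, so e^{tA} = P e^{tJ} P^{-1}.

For a Jordan block J_k(λ), e^{tJ_k(λ)} = e^{λt} · (I + tN + t^2 N^2/2! + ... + t^{k-1} N^{k-1}/(k-1)!) where N is the nilpotent superdiagonal part.

Assembling the blocks and conjugating back gives the entries of e^{tA} as shown above.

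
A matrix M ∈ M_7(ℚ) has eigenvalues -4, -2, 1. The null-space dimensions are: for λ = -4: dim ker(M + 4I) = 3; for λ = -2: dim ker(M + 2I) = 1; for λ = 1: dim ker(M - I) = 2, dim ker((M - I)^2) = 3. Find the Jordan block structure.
Jordan blocks: (-4, 1), (-4, 1), (-4, 1), (-2, 1), (1, 2), (1, 1)

λ = -4: successive nullity increments [3] count blocks of size ≥ k; block sizes are [1, 1, 1].
λ = -2: successive nullity increments [1] count blocks of size ≥ k; block sizes are [1].
λ = 1: successive nullity increments [2, 1] count blocks of size ≥ k; block sizes are [2, 1].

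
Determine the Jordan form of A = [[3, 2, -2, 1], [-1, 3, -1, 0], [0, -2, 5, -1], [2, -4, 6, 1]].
The characteristic polynomial is det(xI - A) = (x - 3)^4, so the eigenvalues are 3 (algebraic multiplicity 4).

For λ = 3: rank(A - 3I) = 2, rank((A - 3I)^2) = 0. The eigenspace has dimension 4 - 2 = 2, so there are 2 Jordan blocks; the rank sequence gives block sizes [2, 2].

Assembling the blocks gives the Jordan form J above.

J = [[3, 1, 0, 0], [0, 3, 0, 0], [0, 0, 3, 1], [0, 0, 0, 3]]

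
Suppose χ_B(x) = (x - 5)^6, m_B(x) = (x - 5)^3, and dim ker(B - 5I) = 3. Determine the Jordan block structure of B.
Jordan blocks: (5, 3), (5, 2), (5, 1)

λ = 5: algebraic multiplicity 6 (exponent in χ_B), largest block size 3 (exponent in m_B), 3 blocks (geometric multiplicity). These force block sizes [3, 2, 1].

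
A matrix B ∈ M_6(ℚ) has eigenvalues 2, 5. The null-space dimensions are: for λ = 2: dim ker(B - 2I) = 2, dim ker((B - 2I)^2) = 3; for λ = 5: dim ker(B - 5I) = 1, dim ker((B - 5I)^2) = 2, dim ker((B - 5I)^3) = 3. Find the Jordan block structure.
Jordan blocks: (2, 2), (2, 1), (5, 3)

λ = 2: successive nullity increments [2, 1] count blocks of size ≥ k; block sizes are [2, 1].
λ = 5: successive nullity increments [1, 1, 1] count blocks of size ≥ k; block sizes are [3].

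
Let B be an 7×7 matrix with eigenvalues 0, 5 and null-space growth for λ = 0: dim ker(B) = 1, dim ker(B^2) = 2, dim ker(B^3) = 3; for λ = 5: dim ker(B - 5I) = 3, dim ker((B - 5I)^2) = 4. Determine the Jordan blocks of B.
λ = 0: successive nullity increments [1, 1, 1] count blocks of size ≥ k; block sizes are [3].
λ = 5: successive nullity increments [3, 1] count blocks of size ≥ k; block sizes are [2, 1, 1].

Jordan blocks: (0, 3), (5, 2), (5, 1), (5, 1)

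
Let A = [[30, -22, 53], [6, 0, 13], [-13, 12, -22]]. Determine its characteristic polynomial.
xI - A = [[x - 30, 22, -53], [-6, x, -13], [13, -12, x + 22]].

Expanding det(xI - A) along the first row:
det(xI - A) = + (x - 30)·det([[x, -13], [-12, x + 22]]) - (22)·det([[-6, -13], [13, x + 22]]) + (-53)·det([[-6, x], [13, -12]]).

Evaluating gives χ_A(x) = x^3 - 8x^2 + 5x + 50 = (x - 5)^2(x + 2).

χ_A(x) = (x - 5)^2(x + 2)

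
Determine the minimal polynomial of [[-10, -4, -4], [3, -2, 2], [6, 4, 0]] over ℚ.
The characteristic polynomial factors as (x + 4)^3. The minimal polynomial is ∏(x - λ)^{k_λ} where k_λ is the size of the largest Jordan block at λ.

For λ = -4: rank(A + 4I) = 1, and the largest Jordan block has size 2 (the smallest k with rank((A + 4I)^k) = rank((A + 4I)^(k+1))).

So m_A(x) = (x + 4)^2.

m_A(x) = (x + 4)^2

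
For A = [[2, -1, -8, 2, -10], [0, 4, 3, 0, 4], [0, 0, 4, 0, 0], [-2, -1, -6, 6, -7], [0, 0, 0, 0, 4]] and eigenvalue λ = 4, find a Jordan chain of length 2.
v_1 = [[4, -2, -2, 2, 1]]^T, v_2 = [[4, -2, 0, 3, 0]]^T

We seek v_1 ∈ ker((A - 4I)^2) \ ker(A - 4I), then set v_{i+1} = (A - 4I) v_i.

One such chain is v_1 = [[4, -2, -2, 2, 1]]^T, v_2 = [[4, -2, 0, 3, 0]]^T. Check: (A - 4I) v_2 = [[0, 0, 0, 0, 0]]^T = 0.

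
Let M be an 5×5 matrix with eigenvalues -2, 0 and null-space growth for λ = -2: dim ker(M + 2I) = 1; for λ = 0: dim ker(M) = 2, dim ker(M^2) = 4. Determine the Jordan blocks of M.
λ = -2: successive nullity increments [1] count blocks of size ≥ k; block sizes are [1].
λ = 0: successive nullity increments [2, 2] count blocks of size ≥ k; block sizes are [2, 2].

Jordan blocks: (-2, 1), (0, 2), (0, 2)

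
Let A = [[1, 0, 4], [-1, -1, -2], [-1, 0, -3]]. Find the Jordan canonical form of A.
J = [[-1, 1, 0], [0, -1, 0], [0, 0, -1]]

The characteristic polynomial is det(xI - A) = (x + 1)^3, so the eigenvalues are -1 (algebraic multiplicity 3).

For λ = -1: rank(A + I) = 1, rank((A + I)^2) = 0. The eigenspace has dimension 3 - 1 = 2, so there are 2 Jordan blocks; the rank sequence gives block sizes [2, 1].

Assembling the blocks gives the Jordan form J above.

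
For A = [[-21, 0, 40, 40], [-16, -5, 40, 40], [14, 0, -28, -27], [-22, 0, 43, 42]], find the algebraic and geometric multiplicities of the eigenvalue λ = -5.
The characteristic polynomial is (x + 1)^2(x + 5)^2, so the factor x + 5 appears with exponent 2: the algebraic multiplicity is 2.

rank(A + 5I) = 2, so the eigenspace has dimension 4 - 2 = 2: the geometric multiplicity is 2.

algebraic multiplicity 2, geometric multiplicity 2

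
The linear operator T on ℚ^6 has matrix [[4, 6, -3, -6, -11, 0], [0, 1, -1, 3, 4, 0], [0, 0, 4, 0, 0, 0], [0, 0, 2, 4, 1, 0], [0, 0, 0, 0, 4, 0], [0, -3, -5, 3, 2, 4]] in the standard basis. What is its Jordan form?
J = [[1, 0, 0, 0, 0, 0], [0, 4, 1, 0, 0, 0], [0, 0, 4, 0, 0, 0], [0, 0, 0, 4, 1, 0], [0, 0, 0, 0, 4, 0], [0, 0, 0, 0, 0, 4]]

The characteristic polynomial is det(xI - A) = (x - 4)^5(x - 1), so the eigenvalues are 1 (algebraic multiplicity 1), 4 (algebraic multiplicity 5).

For λ = 1: algebraic multiplicity 1 gives one 1×1 block.

For λ = 4: rank(A - 4I) = 3, rank((A - 4I)^2) = 1. The eigenspace has dimension 6 - 3 = 3, so there are 3 Jordan blocks; the rank sequence gives block sizes [2, 2, 1].

Assembling the blocks gives the Jordan form J above.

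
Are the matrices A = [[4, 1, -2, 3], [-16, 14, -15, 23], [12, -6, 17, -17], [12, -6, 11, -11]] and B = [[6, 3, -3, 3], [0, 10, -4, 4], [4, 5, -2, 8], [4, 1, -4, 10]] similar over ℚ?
Two matrices over a field are similar if and only if they have the same invariant factors.

Both A and B have characteristic polynomial (x - 6)^4 and minimal polynomial (x - 6)^2. Computing further, both have invariant factors (x - 6)^2, (x - 6)^2. Hence A and B are similar.

Yes.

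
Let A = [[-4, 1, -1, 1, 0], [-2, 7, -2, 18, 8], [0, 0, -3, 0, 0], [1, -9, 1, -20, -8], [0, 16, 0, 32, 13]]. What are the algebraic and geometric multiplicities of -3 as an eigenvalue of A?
The characteristic polynomial is (x - 5)(x + 3)^4, so the factor x + 3 appears with exponent 4: the algebraic multiplicity is 4.

rank(A + 3I) = 2, so the eigenspace has dimension 5 - 2 = 3: the geometric multiplicity is 3.

Since 3 < 4, A is not diagonalizable.

algebraic multiplicity 4, geometric multiplicity 3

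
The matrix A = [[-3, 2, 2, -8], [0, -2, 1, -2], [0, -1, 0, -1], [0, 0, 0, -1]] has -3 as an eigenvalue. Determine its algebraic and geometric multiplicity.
The characteristic polynomial is (x + 1)^3(x + 3), so the factor x + 3 appears with exponent 1: the algebraic multiplicity is 1.

rank(A + 3I) = 3, so the eigenspace has dimension 4 - 3 = 1: the geometric multiplicity is 1.

algebraic multiplicity 1, geometric multiplicity 1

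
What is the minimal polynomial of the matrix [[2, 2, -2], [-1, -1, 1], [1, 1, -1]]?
m_A(x) = x^2

The characteristic polynomial factors as x^3. The minimal polynomial is ∏(x - λ)^{k_λ} where k_λ is the size of the largest Jordan block at λ.

For λ = 0: rank(A) = 1, and the largest Jordan block has size 2 (the smallest k with rank(A^k) = rank(A^(k+1))).

So m_A(x) = x^2.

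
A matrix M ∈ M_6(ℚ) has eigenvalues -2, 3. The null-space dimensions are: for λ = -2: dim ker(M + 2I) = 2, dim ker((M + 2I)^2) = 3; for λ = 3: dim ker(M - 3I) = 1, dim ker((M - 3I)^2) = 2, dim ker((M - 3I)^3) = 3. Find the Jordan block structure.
λ = -2: successive nullity increments [2, 1] count blocks of size ≥ k; block sizes are [2, 1].
λ = 3: successive nullity increments [1, 1, 1] count blocks of size ≥ k; block sizes are [3].

Jordan blocks: (-2, 2), (-2, 1), (3, 3)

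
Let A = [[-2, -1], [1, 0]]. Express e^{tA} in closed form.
A has Jordan form J = [[-1, 1], [0, -1]] with A = PJP^{-1}, so e^{tA} = P e^{tJ} P^{-1}.

For a Jordan block J_k(λ), e^{tJ_k(λ)} = e^{λt} · (I + tN + t^2 N^2/2! + ... + t^{k-1} N^{k-1}/(k-1)!) where N is the nilpotent superdiagonal part.

Assembling the blocks and conjugating back gives the entries of e^{tA} as shown above.

e^{tA} = [[(1 - t)*e^{-t}, -t*e^{-t}], [t*e^{-t}, (t + 1)*e^{-t}]]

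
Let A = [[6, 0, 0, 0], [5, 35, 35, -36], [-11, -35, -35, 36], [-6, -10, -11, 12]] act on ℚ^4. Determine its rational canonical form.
The invariant factors of A (the non-unit diagonal entries of the Smith normal form of xI - A over ℚ[x]) are x - 6, x(x - 6)^2, each dividing the next. The characteristic polynomial is their product, x(x - 6)^3.

The rational canonical form is the block-diagonal matrix of companion matrices C(f_i):
R = [[6, 0, 0, 0], [0, 0, 0, 0], [0, 1, 0, -36], [0, 0, 1, 12]].

R = [[6, 0, 0, 0], [0, 0, 0, 0], [0, 1, 0, -36], [0, 0, 1, 12]]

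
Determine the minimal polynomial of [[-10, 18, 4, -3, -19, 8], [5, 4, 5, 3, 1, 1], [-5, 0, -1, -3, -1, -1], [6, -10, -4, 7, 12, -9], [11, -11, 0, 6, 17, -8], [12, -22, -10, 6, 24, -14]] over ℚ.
The characteristic polynomial factors as (x - 4)^3(x - 1)(x + 5)^2. The minimal polynomial is ∏(x - λ)^{k_λ} where k_λ is the size of the largest Jordan block at λ.

For λ = -5: rank(A + 5I) = 5, and the largest Jordan block has size 2 (the smallest k with rank((A + 5I)^k) = rank((A + 5I)^(k+1))).
For λ = 1: rank(A - I) = 5, and the largest Jordan block has size 1 (the smallest k with rank((A - I)^k) = rank((A - I)^(k+1))).
For λ = 4: rank(A - 4I) = 4, and the largest Jordan block has size 2 (the smallest k with rank((A - 4I)^k) = rank((A - 4I)^(k+1))).

So m_A(x) = (x - 4)^2(x - 1)(x + 5)^2.

m_A(x) = (x - 4)^2(x - 1)(x + 5)^2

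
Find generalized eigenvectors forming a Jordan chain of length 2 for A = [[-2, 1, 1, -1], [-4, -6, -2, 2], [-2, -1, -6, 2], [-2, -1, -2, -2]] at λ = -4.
v_1 = [[0, 1, 1, 1]]^T, v_2 = [[1, -2, -1, -1]]^T

We seek v_1 ∈ ker((A + 4I)^2) \ ker(A + 4I), then set v_{i+1} = (A + 4I) v_i.

One such chain is v_1 = [[0, 1, 1, 1]]^T, v_2 = [[1, -2, -1, -1]]^T. Check: (A + 4I) v_2 = [[0, 0, 0, 0]]^T = 0.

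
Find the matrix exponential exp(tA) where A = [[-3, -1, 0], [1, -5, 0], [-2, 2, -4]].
A has Jordan form J = [[-4, 1, 0], [0, -4, 0], [0, 0, -4]] with A = PJP^{-1}, so e^{tA} = P e^{tJ} P^{-1}.

For a Jordan block J_k(λ), e^{tJ_k(λ)} = e^{λt} · (I + tN + t^2 N^2/2! + ... + t^{k-1} N^{k-1}/(k-1)!) where N is the nilpotent superdiagonal part.

Assembling the blocks and conjugating back gives the entries of e^{tA} as shown above.

e^{tA} = [[(t + 1)*e^{-4*t}, -t*e^{-4*t}, 0], [t*e^{-4*t}, (1 - t)*e^{-4*t}, 0], [-2*t*e^{-4*t}, 2*t*e^{-4*t}, e^{-4*t}]]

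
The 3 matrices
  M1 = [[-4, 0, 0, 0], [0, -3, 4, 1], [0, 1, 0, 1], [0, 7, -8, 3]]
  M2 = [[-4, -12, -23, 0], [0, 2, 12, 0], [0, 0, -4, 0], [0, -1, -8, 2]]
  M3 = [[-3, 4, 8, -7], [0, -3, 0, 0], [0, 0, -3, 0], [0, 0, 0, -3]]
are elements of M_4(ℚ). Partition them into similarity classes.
Characteristic polynomials: χ_{M1} = (x - 2)^2(x + 4)^2, χ_{M2} = (x - 2)^2(x + 4)^2, χ_{M3} = (x + 3)^4.

{M1}: invariant factors x + 4, (x - 2)^2(x + 4).

{M2}: invariant factors (x - 2)^2(x + 4)^2.

{M3}: invariant factors x + 3, x + 3, (x + 3)^2.

Matrices are similar if and only if their invariant-factor lists agree; the partition into similarity classes is {M1}, {M2}, {M3}.

3 classes: {M1}, {M2}, {M3}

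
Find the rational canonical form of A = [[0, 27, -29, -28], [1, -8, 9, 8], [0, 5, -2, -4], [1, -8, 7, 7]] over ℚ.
R = [[0, 0, 0, -27], [1, 0, 0, 9], [0, 1, 0, 6], [0, 0, 1, -3]]

The invariant factors of A (the non-unit diagonal entries of the Smith normal form of xI - A over ℚ[x]) are (x + 3)^2(x^2 - 3x + 3), each dividing the next. The characteristic polynomial is their product, (x + 3)^2(x^2 - 3x + 3).

The rational canonical form is the block-diagonal matrix of companion matrices C(f_i):
R = [[0, 0, 0, -27], [1, 0, 0, 9], [0, 1, 0, 6], [0, 0, 1, -3]].

Note the characteristic polynomial does not split into linear factors over ℚ, so A has no Jordan form over ℚ; the rational canonical form exists over any field.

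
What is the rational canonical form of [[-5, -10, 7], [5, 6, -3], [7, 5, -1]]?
R = [[0, 0, -4], [1, 0, 15], [0, 1, 0]]

The invariant factors of A (the non-unit diagonal entries of the Smith normal form of xI - A over ℚ[x]) are (x + 4)(x^2 - 4x + 1), each dividing the next. The characteristic polynomial is their product, (x + 4)(x^2 - 4x + 1).

The rational canonical form is the block-diagonal matrix of companion matrices C(f_i):
R = [[0, 0, -4], [1, 0, 15], [0, 1, 0]].

Note the characteristic polynomial does not split into linear factors over ℚ, so A has no Jordan form over ℚ; the rational canonical form exists over any field.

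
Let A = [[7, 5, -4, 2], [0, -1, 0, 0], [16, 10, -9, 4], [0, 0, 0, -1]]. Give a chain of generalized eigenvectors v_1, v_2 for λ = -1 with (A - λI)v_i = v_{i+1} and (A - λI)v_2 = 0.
v_1 = [[1, 1, 3, 0]]^T, v_2 = [[1, 0, 2, 0]]^T

We seek v_1 ∈ ker((A + I)^2) \ ker(A + I), then set v_{i+1} = (A + I) v_i.

One such chain is v_1 = [[1, 1, 3, 0]]^T, v_2 = [[1, 0, 2, 0]]^T. Check: (A + I) v_2 = [[0, 0, 0, 0]]^T = 0.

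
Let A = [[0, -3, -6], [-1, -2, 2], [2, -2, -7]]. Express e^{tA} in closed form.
A has Jordan form J = [[-3, 1, 0], [0, -3, 0], [0, 0, -3]] with A = PJP^{-1}, so e^{tA} = P e^{tJ} P^{-1}.

For a Jordan block J_k(λ), e^{tJ_k(λ)} = e^{λt} · (I + tN + t^2 N^2/2! + ... + t^{k-1} N^{k-1}/(k-1)!) where N is the nilpotent superdiagonal part.

Assembling the blocks and conjugating back gives the entries of e^{tA} as shown above.

e^{tA} = [[(3*t + 1)*e^{-3*t}, -3*t*e^{-3*t}, -6*t*e^{-3*t}], [-t*e^{-3*t}, (t + 1)*e^{-3*t}, 2*t*e^{-3*t}], [2*t*e^{-3*t}, -2*t*e^{-3*t}, (1 - 4*t)*e^{-3*t}]]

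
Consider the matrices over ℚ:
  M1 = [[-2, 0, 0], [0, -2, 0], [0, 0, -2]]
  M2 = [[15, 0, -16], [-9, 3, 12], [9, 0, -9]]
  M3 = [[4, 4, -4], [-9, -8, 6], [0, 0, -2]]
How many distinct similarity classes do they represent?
3 classes: {M1}, {M2}, {M3}

Characteristic polynomials: χ_{M1} = (x + 2)^3, χ_{M2} = (x - 3)^3, χ_{M3} = (x + 2)^3.

{M1}: invariant factors x + 2, x + 2, x + 2.

{M2}: invariant factors x - 3, (x - 3)^2.

{M3}: invariant factors x + 2, (x + 2)^2.

Matrices are similar if and only if their invariant-factor lists agree; the partition into similarity classes is {M1}, {M2}, {M3}.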